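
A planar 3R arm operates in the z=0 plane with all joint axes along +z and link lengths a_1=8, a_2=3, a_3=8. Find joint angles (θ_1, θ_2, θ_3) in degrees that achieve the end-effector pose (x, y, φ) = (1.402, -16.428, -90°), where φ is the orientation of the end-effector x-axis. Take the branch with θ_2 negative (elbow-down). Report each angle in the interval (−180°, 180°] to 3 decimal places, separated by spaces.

-59.999 -90.004 60.003

wrist centre = target − a_3·(cos φ, sin φ) = (1.4020, -8.4280)
cos θ_2 = (72.9968−8²−3²)/(2·8·3) = -0.0001; θ_2 = -90.0038° (elbow-down)
β = atan2(-8.4280,1.4020) = -80.5553°; ψ = atan2(-3.0000,7.9998) = -20.5565°
θ_1 = β − ψ = -59.9988°
θ_3 = φ − θ_1 − θ_2 = 60.0026° (wrapped to (-180°,180°])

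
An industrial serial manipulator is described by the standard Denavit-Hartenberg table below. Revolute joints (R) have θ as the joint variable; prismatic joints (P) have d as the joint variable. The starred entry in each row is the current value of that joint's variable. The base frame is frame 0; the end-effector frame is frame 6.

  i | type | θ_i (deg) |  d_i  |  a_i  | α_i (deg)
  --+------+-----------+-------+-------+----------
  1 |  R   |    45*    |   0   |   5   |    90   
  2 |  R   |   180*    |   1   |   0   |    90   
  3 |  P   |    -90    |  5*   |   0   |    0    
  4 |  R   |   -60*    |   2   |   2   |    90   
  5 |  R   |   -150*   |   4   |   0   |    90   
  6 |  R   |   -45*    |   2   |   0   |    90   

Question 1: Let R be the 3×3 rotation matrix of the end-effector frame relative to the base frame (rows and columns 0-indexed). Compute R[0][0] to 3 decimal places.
End-effector x-axis (col 0 of R) = (-0.8415,-0.4085,-0.3536)
R[0][0] = -0.8415

-0.842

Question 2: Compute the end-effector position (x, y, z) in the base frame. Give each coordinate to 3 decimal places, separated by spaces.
after link 1: o_1 = (3.5355, 3.5355, 0.0000)
after link 2: o_2 = (4.2426, 2.8284, 0.0000)
after link 3: o_3 = (4.2426, 2.8284, 5.0000)
after link 4: o_4 = (4.7603, 4.7603, 7.0000)
after link 5: o_5 = (8.6240, 3.7250, 7.0000)
after link 6: o_6 = (8.3652, 2.7591, 8.7321)

8.365 2.759 8.732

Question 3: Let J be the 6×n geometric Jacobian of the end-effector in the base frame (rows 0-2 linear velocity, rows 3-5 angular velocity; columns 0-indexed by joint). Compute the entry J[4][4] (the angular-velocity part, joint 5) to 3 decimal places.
axis z_4 = (0.9659,-0.2588,-0.0000); lever o_n−o_4 = (3.6049,-2.0012,1.7321)
cross product → J_v[:, 4] = (-0.4483,-1.6730,-1.0000)
J_ω[:, 4] = z_4
entry J[4][4] = -0.2588

-0.259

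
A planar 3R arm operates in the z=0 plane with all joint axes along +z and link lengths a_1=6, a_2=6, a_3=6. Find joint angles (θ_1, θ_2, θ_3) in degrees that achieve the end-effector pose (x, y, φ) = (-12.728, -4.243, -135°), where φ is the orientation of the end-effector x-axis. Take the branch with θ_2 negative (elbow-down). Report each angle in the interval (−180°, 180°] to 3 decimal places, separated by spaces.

wrist centre = target − a_3·(cos φ, sin φ) = (-8.4854, -0.0004)
cos θ_2 = (72.0013−6²−6²)/(2·6·6) = 0.0000; θ_2 = -89.9989° (elbow-down)
β = atan2(-0.0004,-8.4854) = -179.9976°; ψ = atan2(-6.0000,6.0001) = -44.9995°
θ_1 = β − ψ = -134.9981°
θ_3 = φ − θ_1 − θ_2 = 89.9970° (wrapped to (-180°,180°])

-134.998 -89.999 89.997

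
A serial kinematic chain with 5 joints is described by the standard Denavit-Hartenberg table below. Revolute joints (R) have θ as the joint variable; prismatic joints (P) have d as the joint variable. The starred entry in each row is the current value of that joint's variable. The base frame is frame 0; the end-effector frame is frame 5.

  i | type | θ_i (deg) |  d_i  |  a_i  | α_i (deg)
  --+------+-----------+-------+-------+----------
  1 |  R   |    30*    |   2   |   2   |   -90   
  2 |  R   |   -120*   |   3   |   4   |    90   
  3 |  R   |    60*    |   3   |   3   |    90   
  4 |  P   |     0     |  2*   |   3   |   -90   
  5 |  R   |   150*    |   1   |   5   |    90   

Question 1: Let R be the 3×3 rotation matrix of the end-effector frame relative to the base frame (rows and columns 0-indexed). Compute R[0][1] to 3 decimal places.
End-effector y-axis (col 1 of R) = (-0.7500,-0.4330,-0.5000)
R[0][1] = -0.7500

-0.750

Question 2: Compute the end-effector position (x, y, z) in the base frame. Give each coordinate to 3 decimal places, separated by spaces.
after link 1: o_1 = (1.7321, 1.0000, 2.0000)
after link 2: o_2 = (-1.5000, 2.5981, 5.4641)
after link 3: o_3 = (-5.6986, 3.1740, 5.2631)
after link 4: o_4 = (-7.8971, 3.7500, 8.0622)
after link 5: o_5 = (-5.5221, 2.2345, 3.8122)

-5.522 2.234 3.812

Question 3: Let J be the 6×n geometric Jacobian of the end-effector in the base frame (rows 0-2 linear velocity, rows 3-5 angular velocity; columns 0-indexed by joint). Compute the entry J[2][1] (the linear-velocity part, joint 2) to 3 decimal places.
5.665

axis z_1 = (-0.5000,0.8660,0.0000); lever o_n−o_1 = (-7.2542,1.2345,1.8122)
cross product → J_v[:, 1] = (1.5694,0.9061,5.6651)
J_ω[:, 1] = z_1
entry J[2][1] = 5.6651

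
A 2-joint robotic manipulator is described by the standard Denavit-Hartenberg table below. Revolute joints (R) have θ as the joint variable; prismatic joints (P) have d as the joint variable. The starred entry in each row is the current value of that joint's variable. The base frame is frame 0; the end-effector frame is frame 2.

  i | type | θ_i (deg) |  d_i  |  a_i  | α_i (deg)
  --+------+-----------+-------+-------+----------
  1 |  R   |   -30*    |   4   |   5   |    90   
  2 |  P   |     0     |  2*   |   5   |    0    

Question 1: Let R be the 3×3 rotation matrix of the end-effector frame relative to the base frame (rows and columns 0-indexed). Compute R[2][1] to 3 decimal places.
1.000

End-effector y-axis (col 1 of R) = (0.0000,0.0000,1.0000)
R[2][1] = 1.0000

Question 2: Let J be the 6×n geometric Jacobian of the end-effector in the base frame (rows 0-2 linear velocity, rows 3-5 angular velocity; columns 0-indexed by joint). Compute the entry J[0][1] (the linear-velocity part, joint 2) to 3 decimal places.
-0.500

prismatic axis z_1 = (-0.5000,-0.8660,0.0000)
J_v[:, 1] = z_1; J_ω[:, 1] = (0,0,0)
entry J[0][1] = -0.5000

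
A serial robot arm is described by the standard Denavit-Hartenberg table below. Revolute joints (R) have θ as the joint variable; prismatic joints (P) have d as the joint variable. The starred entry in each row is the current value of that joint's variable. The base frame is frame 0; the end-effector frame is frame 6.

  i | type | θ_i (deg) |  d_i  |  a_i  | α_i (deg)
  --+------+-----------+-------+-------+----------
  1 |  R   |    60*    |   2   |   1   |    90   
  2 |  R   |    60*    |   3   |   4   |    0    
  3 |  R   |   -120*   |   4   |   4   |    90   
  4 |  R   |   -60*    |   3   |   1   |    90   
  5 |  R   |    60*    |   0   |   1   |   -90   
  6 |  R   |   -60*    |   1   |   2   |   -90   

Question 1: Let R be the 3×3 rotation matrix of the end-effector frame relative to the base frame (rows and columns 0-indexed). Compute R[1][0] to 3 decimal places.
End-effector x-axis (col 0 of R) = (-0.9062,-0.2706,0.3248)
R[1][0] = -0.2706

-0.271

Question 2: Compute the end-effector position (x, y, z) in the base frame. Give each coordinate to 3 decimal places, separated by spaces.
after link 1: o_1 = (0.5000, 0.8660, 2.0000)
after link 2: o_2 = (4.0981, 1.0981, 5.4641)
after link 3: o_3 = (8.5622, 0.8301, 2.0000)
after link 4: o_4 = (6.6381, -0.7704, 0.0670)
after link 5: o_5 = (5.9506, -1.0951, -0.5825)
after link 6: o_6 = (4.4629, -2.5739, 0.1920)

4.463 -2.574 0.192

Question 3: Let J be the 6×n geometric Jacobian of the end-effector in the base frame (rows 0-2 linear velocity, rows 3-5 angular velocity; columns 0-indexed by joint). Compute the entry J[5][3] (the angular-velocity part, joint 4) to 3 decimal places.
axis z_3 = (-0.4330,-0.7500,-0.5000); lever o_n−o_3 = (-4.0993,-3.4040,-1.8080)
cross product → J_v[:, 3] = (-0.3460,1.2667,-1.6005)
J_ω[:, 3] = z_3
entry J[5][3] = -0.5000

-0.500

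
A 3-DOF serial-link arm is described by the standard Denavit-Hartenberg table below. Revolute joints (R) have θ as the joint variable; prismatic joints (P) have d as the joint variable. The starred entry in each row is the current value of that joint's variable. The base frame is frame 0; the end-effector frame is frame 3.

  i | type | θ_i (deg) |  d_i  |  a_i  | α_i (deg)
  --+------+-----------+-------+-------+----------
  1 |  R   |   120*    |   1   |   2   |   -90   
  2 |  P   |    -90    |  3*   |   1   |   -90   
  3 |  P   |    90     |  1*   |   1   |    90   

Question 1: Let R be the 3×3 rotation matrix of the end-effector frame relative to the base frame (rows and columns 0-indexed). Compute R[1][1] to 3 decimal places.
0.866

End-effector y-axis (col 1 of R) = (-0.5000,0.8660,-0.0000)
R[1][1] = 0.8660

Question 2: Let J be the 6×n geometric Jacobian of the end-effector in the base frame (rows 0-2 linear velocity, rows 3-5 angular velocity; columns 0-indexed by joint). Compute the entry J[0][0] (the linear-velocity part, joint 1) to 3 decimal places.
axis z_0 = ẑ; lever o_n−o_0 = (-3.2321,1.5981,2.0000)
cross product → J_v[:, 0] = (-1.5981,-3.2321,0.0000)
J_ω[:, 0] = z_0
entry J[0][0] = -1.5981

-1.598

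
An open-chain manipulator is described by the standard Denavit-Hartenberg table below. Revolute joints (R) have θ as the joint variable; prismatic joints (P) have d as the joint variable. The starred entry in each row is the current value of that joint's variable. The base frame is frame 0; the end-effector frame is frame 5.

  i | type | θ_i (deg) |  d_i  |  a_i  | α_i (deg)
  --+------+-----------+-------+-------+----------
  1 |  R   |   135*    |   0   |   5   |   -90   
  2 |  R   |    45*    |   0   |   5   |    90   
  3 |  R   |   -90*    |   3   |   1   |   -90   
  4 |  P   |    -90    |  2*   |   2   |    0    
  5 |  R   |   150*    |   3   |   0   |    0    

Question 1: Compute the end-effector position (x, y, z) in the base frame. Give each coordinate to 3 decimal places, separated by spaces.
after link 1: o_1 = (-3.5355, 3.5355, 0.0000)
after link 2: o_2 = (-6.0355, 6.0355, -3.5355)
after link 3: o_3 = (-6.8284, 8.2426, -1.4142)
after link 4: o_4 = (-8.8284, 10.2426, -1.4142)
after link 5: o_5 = (-10.3284, 11.7426, -3.5355)

-10.328 11.743 -3.536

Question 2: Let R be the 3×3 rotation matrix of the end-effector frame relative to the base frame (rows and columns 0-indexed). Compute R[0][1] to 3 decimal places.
End-effector y-axis (col 1 of R) = (-0.3624,-0.8624,-0.3536)
R[0][1] = -0.3624

-0.362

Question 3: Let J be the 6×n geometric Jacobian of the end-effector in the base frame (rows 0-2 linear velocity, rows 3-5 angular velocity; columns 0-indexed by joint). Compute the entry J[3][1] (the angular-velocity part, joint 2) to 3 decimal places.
-0.707

axis z_1 = (-0.7071,-0.7071,0.0000); lever o_n−o_1 = (-6.7929,8.2071,-3.5355)
cross product → J_v[:, 1] = (2.5000,-2.5000,-10.6066)
J_ω[:, 1] = z_1
entry J[3][1] = -0.7071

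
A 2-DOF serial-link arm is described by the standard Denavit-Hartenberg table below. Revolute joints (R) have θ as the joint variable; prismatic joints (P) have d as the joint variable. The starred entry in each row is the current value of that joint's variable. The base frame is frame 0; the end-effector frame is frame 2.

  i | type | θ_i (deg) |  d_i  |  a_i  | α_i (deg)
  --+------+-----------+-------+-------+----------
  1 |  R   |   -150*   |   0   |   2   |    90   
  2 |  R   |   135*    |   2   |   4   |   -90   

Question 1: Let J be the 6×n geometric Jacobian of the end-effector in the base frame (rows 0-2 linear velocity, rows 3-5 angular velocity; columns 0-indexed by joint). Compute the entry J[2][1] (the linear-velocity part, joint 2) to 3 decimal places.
axis z_1 = (-0.5000,0.8660,0.0000); lever o_n−o_1 = (1.4495,3.1463,2.8284)
cross product → J_v[:, 1] = (2.4495,1.4142,-2.8284)
J_ω[:, 1] = z_1
entry J[2][1] = -2.8284

-2.828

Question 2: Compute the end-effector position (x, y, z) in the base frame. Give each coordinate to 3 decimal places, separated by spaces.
after link 1: o_1 = (-1.7321, -1.0000, 0.0000)
after link 2: o_2 = (-0.2826, 2.1463, 2.8284)

-0.283 2.146 2.828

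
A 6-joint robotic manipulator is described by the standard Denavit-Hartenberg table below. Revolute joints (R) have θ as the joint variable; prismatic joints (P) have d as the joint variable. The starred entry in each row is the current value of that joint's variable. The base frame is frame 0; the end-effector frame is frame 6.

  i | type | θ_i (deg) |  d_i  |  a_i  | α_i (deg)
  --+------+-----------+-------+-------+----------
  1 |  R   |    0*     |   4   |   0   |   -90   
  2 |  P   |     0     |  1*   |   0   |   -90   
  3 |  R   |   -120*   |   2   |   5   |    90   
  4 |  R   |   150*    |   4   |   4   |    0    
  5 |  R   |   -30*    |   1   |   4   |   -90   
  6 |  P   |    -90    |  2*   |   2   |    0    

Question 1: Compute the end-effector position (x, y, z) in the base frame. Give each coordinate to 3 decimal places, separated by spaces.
-4.964 -4.402 -2.464

after link 1: o_1 = (0.0000, 0.0000, 4.0000)
after link 2: o_2 = (0.0000, 1.0000, 4.0000)
after link 3: o_3 = (-2.5000, 5.3301, 2.0000)
after link 4: o_4 = (-4.2321, 0.3301, -0.0000)
after link 5: o_5 = (-4.0981, -1.9019, -3.4641)
after link 6: o_6 = (-4.9641, -4.4019, -2.4641)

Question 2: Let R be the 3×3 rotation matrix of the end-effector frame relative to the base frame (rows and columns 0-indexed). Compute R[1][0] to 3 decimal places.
End-effector x-axis (col 0 of R) = (-0.8660,-0.5000,-0.0000)
R[1][0] = -0.5000

-0.500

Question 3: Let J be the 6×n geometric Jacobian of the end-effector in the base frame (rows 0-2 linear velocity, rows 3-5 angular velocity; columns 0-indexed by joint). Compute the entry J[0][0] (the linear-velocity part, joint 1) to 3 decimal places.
4.402

axis z_0 = ẑ; lever o_n−o_0 = (-4.9641,-4.4019,-2.4641)
cross product → J_v[:, 0] = (4.4019,-4.9641,0.0000)
J_ω[:, 0] = z_0
entry J[0][0] = 4.4019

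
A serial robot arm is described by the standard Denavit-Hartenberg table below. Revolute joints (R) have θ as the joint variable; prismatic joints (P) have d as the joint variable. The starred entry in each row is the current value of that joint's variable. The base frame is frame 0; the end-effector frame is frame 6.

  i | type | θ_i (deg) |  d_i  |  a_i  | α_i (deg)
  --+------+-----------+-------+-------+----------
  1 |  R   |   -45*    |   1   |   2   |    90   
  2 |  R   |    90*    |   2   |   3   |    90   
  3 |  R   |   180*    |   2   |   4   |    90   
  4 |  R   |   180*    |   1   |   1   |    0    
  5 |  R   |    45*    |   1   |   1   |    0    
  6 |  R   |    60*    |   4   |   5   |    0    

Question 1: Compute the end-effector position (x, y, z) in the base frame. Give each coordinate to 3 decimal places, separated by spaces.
after link 1: o_1 = (1.4142, -1.4142, 1.0000)
after link 2: o_2 = (0.0000, -2.8284, 4.0000)
after link 3: o_3 = (1.4142, -4.2426, -0.0000)
after link 4: o_4 = (0.7071, -4.9497, 1.0000)
after link 5: o_5 = (-0.5000, -5.1569, 1.7071)
after link 6: o_6 = (-6.7435, -4.5702, 0.4130)

-6.743 -4.570 0.413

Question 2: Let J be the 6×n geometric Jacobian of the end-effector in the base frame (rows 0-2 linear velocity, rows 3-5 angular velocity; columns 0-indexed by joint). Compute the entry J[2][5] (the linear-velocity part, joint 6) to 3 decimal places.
axis z_5 = (-0.7071,-0.7071,0.0000); lever o_n−o_5 = (-6.2435,0.5866,-1.2941)
cross product → J_v[:, 5] = (0.9151,-0.9151,-4.8296)
J_ω[:, 5] = z_5
entry J[2][5] = -4.8296

-4.830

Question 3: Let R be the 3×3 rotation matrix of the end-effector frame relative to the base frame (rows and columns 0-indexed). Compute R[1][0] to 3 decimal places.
0.683

End-effector x-axis (col 0 of R) = (-0.6830,0.6830,-0.2588)
R[1][0] = 0.6830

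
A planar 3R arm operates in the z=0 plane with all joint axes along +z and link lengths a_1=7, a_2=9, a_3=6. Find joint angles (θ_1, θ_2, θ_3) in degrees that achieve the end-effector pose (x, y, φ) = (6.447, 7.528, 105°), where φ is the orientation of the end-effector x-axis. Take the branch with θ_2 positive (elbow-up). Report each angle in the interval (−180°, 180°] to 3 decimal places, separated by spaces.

-59.997 120.000 44.997

wrist centre = target − a_3·(cos φ, sin φ) = (7.9999, 1.7324)
cos θ_2 = (67.0000−7²−9²)/(2·7·9) = -0.5000; θ_2 = 120.0000° (elbow-up)
β = atan2(1.7324,7.9999) = 12.2192°; ψ = atan2(7.7942,2.5000) = 72.2164°
θ_1 = β − ψ = -59.9972°
θ_3 = φ − θ_1 − θ_2 = 44.9972° (wrapped to (-180°,180°])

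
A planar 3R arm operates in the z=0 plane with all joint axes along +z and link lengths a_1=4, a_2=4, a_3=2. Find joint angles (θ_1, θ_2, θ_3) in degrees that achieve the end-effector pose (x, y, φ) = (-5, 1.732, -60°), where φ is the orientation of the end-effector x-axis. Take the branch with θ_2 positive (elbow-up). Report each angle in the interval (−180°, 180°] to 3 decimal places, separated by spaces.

120.000 60.001 119.999

wrist centre = target − a_3·(cos φ, sin φ) = (-6.0000, 3.4641)
cos θ_2 = (47.9996−4²−4²)/(2·4·4) = 0.5000; θ_2 = 60.0007° (elbow-up)
β = atan2(3.4641,-6.0000) = 150.0004°; ψ = atan2(3.4641,6.0000) = 30.0004°
θ_1 = β − ψ = 120.0000°
θ_3 = φ − θ_1 − θ_2 = 119.9993° (wrapped to (-180°,180°])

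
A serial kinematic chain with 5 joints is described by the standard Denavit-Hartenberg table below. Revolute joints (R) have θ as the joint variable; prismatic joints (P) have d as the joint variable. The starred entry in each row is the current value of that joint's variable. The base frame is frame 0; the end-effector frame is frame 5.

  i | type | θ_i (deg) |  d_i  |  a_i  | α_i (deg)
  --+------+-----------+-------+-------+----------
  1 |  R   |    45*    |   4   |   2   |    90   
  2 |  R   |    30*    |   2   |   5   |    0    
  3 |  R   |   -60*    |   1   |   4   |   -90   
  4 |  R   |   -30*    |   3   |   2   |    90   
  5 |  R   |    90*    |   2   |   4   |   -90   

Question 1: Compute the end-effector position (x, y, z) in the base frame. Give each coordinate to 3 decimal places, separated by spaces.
13.902 5.796 10.196

after link 1: o_1 = (1.4142, 1.4142, 4.0000)
after link 2: o_2 = (5.8903, 3.0619, 6.5000)
after link 3: o_3 = (9.0469, 4.8042, 4.5000)
after link 4: o_4 = (11.8753, 6.2185, 6.2321)
after link 5: o_5 = (13.9019, 5.7956, 10.1962)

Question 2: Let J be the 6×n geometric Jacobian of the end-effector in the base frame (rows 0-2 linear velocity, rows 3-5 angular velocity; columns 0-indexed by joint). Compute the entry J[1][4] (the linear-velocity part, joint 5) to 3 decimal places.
axis z_4 = (0.3062,-0.9186,0.2500); lever o_n−o_4 = (2.0266,-0.4229,3.9641)
cross product → J_v[:, 4] = (-3.5355,-0.7071,1.7321)
J_ω[:, 4] = z_4
entry J[1][4] = -0.7071

-0.707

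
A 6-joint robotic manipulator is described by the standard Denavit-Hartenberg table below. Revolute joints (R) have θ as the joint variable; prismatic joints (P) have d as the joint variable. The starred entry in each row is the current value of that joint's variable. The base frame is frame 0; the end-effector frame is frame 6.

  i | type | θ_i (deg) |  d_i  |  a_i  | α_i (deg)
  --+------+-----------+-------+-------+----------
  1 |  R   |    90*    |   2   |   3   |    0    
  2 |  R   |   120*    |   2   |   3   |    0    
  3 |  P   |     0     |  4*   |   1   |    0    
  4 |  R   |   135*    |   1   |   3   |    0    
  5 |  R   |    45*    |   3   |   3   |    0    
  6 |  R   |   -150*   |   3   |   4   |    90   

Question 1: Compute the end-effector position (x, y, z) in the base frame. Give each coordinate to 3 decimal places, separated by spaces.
after link 1: o_1 = (0.0000, 3.0000, 2.0000)
after link 2: o_2 = (-2.5981, 1.5000, 4.0000)
after link 3: o_3 = (-3.4641, 1.0000, 8.0000)
after link 4: o_4 = (-0.5663, 0.2235, 9.0000)
after link 5: o_5 = (2.0318, 1.7235, 12.0000)
after link 6: o_6 = (0.0318, -1.7406, 15.0000)

0.032 -1.741 15.000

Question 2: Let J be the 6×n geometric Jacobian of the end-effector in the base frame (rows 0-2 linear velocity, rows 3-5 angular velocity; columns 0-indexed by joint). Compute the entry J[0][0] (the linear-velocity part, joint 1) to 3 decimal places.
axis z_0 = ẑ; lever o_n−o_0 = (0.0318,-1.7406,15.0000)
cross product → J_v[:, 0] = (1.7406,0.0318,-0.0000)
J_ω[:, 0] = z_0
entry J[0][0] = 1.7406

1.741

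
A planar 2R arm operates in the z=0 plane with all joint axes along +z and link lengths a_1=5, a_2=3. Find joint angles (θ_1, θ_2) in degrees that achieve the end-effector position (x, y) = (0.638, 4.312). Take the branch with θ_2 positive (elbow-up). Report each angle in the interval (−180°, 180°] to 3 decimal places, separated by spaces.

cos θ_2 = (19.0004−5²−3²)/(2·5·3) = -0.5000; θ_2 = 119.9991° (elbow-up)
β = atan2(4.3120,0.6380) = 81.5836°; ψ = atan2(2.5981,3.5000) = 36.5867°
θ_1 = β − ψ = 44.9969°

44.997 119.999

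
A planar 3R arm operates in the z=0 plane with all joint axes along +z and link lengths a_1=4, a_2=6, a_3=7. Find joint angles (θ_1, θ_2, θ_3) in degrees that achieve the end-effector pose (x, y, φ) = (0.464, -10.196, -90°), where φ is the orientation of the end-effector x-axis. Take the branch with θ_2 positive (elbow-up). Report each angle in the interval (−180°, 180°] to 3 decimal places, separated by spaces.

wrist centre = target − a_3·(cos φ, sin φ) = (0.4640, -3.1960)
cos θ_2 = (10.4297−4²−6²)/(2·4·6) = -0.8660; θ_2 = 150.0026° (elbow-up)
β = atan2(-3.1960,0.4640) = -81.7394°; ψ = atan2(2.9998,-1.1963) = 111.7418°
θ_1 = β − ψ = -193.4812°
θ_3 = φ − θ_1 − θ_2 = -46.5214° (wrapped to (-180°,180°])

166.519 150.003 -46.521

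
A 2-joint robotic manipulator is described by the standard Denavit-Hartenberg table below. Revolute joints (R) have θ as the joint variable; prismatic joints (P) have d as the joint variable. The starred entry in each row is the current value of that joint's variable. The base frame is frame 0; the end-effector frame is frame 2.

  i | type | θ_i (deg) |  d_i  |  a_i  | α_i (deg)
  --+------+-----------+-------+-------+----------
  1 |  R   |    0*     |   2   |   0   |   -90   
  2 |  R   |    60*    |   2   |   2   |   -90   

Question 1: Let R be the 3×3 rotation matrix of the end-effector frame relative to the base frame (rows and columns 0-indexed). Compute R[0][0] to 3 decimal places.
0.500

End-effector x-axis (col 0 of R) = (0.5000,0.0000,-0.8660)
R[0][0] = 0.5000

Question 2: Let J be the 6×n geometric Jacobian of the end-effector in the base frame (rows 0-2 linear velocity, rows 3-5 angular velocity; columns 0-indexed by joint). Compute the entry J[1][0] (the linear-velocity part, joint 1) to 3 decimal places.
axis z_0 = ẑ; lever o_n−o_0 = (1.0000,2.0000,0.2679)
cross product → J_v[:, 0] = (-2.0000,1.0000,0.0000)
J_ω[:, 0] = z_0
entry J[1][0] = 1.0000

1.000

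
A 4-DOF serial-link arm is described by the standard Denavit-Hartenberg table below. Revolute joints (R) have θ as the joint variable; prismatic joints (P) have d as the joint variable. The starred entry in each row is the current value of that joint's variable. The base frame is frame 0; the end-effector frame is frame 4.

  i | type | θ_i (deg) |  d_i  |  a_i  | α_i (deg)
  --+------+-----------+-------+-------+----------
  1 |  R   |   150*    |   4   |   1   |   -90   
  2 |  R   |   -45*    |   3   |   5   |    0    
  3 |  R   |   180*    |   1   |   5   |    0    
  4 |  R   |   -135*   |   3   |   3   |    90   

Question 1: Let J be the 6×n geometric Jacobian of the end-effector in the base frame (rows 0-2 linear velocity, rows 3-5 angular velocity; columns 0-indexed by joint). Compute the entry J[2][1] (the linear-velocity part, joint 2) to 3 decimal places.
axis z_1 = (-0.5000,-0.8660,0.0000); lever o_n−o_1 = (-6.0981,-4.5622,0.0000)
cross product → J_v[:, 1] = (0.0000,-0.0000,-3.0000)
J_ω[:, 1] = z_1
entry J[2][1] = -3.0000

-3.000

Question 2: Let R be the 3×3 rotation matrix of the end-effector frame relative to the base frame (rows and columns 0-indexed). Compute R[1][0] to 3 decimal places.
0.500

End-effector x-axis (col 0 of R) = (-0.8660,0.5000,0.0000)
R[1][0] = 0.5000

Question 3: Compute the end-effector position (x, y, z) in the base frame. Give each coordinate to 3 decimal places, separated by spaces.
-6.964 -4.062 4.000

after link 1: o_1 = (-0.8660, 0.5000, 4.0000)
after link 2: o_2 = (-5.4279, -0.3303, 7.5355)
after link 3: o_3 = (-2.8660, -2.9641, 4.0000)
after link 4: o_4 = (-6.9641, -4.0622, 4.0000)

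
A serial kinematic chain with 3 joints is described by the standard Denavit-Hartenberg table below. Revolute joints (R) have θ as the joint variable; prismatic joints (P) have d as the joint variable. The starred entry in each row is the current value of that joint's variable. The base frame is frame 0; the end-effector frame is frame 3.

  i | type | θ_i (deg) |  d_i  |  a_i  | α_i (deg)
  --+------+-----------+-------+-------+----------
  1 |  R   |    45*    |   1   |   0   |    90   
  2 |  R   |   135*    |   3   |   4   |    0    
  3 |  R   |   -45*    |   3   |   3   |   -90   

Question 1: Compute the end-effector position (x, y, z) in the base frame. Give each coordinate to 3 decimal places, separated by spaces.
after link 1: o_1 = (0.0000, 0.0000, 1.0000)
after link 2: o_2 = (0.1213, -4.1213, 3.8284)
after link 3: o_3 = (2.2426, -6.2426, 6.8284)

2.243 -6.243 6.828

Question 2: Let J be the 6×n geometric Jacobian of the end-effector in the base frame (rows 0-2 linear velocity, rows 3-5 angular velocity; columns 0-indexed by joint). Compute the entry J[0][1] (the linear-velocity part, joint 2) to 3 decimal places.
axis z_1 = (0.7071,-0.7071,0.0000); lever o_n−o_1 = (2.2426,-6.2426,5.8284)
cross product → J_v[:, 1] = (-4.1213,-4.1213,-2.8284)
J_ω[:, 1] = z_1
entry J[0][1] = -4.1213

-4.121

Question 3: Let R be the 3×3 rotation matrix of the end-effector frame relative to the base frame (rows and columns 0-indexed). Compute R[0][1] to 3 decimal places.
-0.707

End-effector y-axis (col 1 of R) = (-0.7071,0.7071,-0.0000)
R[0][1] = -0.7071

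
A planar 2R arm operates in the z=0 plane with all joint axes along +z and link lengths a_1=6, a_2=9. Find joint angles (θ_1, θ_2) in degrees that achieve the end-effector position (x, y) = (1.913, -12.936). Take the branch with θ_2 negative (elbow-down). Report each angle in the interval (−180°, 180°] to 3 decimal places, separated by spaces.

-45.001 -60.000

cos θ_2 = (170.9997−6²−9²)/(2·6·9) = 0.5000; θ_2 = -60.0002° (elbow-down)
β = atan2(-12.9360,1.9130) = -81.5880°; ψ = atan2(-7.7942,10.5000) = -36.5869°
θ_1 = β − ψ = -45.0011°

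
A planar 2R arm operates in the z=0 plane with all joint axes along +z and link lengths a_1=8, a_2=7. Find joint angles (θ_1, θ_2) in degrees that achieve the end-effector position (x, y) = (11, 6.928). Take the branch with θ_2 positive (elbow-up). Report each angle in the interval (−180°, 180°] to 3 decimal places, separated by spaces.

4.407 60.002

cos θ_2 = (168.9972−8²−7²)/(2·8·7) = 0.5000; θ_2 = 60.0017° (elbow-up)
β = atan2(6.9280,11.0000) = 32.2035°; ψ = atan2(6.0623,11.4998) = 27.7965°
θ_1 = β − ψ = 4.4069°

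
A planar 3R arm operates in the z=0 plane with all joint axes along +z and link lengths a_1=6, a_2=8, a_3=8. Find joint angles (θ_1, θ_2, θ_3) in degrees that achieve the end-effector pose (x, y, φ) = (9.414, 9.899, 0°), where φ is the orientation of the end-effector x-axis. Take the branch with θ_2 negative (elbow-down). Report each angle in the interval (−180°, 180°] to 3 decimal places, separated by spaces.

wrist centre = target − a_3·(cos φ, sin φ) = (1.4140, 9.8990)
cos θ_2 = (99.9896−6²−8²)/(2·6·8) = -0.0001; θ_2 = -90.0062° (elbow-down)
β = atan2(9.8990,1.4140) = 81.8707°; ψ = atan2(-8.0000,5.9991) = -53.1341°
θ_1 = β − ψ = 135.0048°
θ_3 = φ − θ_1 − θ_2 = -44.9986° (wrapped to (-180°,180°])

135.005 -90.006 -44.999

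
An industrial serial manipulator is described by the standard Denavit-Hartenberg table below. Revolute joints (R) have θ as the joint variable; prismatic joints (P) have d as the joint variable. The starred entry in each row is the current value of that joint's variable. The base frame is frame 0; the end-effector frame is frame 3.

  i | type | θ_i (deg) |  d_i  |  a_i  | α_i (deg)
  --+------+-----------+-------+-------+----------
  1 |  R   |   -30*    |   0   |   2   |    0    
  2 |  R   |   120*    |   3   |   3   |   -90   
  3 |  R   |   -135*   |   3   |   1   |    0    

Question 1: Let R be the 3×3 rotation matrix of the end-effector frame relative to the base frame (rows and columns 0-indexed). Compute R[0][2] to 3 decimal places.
End-effector z-axis (col 2 of R) = (-1.0000,0.0000,0.0000)
R[0][2] = -1.0000

-1.000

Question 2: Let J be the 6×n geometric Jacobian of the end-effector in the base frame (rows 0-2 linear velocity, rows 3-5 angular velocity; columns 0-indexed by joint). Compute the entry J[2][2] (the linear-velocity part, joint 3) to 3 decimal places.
axis z_2 = (-1.0000,0.0000,0.0000); lever o_n−o_2 = (-3.0000,-0.7071,0.7071)
cross product → J_v[:, 2] = (0.0000,0.7071,0.7071)
J_ω[:, 2] = z_2
entry J[2][2] = 0.7071

0.707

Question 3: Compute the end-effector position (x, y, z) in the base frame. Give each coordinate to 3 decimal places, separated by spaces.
-1.268 1.293 3.707

after link 1: o_1 = (1.7321, -1.0000, 0.0000)
after link 2: o_2 = (1.7321, 2.0000, 3.0000)
after link 3: o_3 = (-1.2679, 1.2929, 3.7071)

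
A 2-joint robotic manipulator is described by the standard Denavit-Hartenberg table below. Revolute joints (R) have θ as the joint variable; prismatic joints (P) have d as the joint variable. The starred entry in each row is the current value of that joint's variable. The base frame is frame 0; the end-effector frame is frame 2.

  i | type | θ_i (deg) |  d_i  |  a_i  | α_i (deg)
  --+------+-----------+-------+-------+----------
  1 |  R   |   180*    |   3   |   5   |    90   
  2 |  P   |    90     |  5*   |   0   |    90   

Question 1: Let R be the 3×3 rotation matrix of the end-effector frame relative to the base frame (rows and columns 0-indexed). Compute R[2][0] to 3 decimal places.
1.000

End-effector x-axis (col 0 of R) = (-0.0000,-0.0000,1.0000)
R[2][0] = 1.0000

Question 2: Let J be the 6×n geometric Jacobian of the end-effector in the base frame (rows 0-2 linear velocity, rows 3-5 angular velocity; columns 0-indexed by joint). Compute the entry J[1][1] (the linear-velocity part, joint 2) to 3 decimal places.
prismatic axis z_1 = (0.0000,1.0000,0.0000)
J_v[:, 1] = z_1; J_ω[:, 1] = (0,0,0)
entry J[1][1] = 1.0000

1.000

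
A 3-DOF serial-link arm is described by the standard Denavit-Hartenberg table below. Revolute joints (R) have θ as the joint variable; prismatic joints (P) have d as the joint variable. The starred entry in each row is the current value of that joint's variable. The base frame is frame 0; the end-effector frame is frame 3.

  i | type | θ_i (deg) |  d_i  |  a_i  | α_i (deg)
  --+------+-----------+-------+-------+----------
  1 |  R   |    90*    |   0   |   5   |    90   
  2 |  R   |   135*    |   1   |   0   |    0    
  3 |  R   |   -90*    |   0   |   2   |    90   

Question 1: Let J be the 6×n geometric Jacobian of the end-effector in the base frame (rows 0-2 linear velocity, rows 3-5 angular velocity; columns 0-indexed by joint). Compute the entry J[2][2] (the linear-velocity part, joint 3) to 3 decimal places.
1.414

axis z_2 = (1.0000,-0.0000,0.0000); lever o_n−o_2 = (0.0000,1.4142,1.4142)
cross product → J_v[:, 2] = (-0.0000,-1.4142,1.4142)
J_ω[:, 2] = z_2
entry J[2][2] = 1.4142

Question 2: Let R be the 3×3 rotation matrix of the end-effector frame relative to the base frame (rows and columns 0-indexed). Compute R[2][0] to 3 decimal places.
End-effector x-axis (col 0 of R) = (0.0000,0.7071,0.7071)
R[2][0] = 0.7071

0.707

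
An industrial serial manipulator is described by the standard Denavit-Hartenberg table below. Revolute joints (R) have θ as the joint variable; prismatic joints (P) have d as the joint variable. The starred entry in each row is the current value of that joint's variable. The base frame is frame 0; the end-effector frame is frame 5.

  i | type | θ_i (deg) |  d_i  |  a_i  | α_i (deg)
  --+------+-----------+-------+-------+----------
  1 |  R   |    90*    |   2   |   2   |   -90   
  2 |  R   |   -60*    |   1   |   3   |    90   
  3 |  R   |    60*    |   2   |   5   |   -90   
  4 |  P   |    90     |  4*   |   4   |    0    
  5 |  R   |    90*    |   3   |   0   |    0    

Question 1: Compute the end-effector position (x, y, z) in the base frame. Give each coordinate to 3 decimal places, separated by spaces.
after link 1: o_1 = (0.0000, 2.0000, 2.0000)
after link 2: o_2 = (-1.0000, 3.5000, 4.5981)
after link 3: o_3 = (-5.3301, 3.0179, 7.7631)
after link 4: o_4 = (-7.3301, 4.7500, 2.7631)
after link 5: o_5 = (-8.8301, 3.4510, 0.5131)

-8.830 3.451 0.513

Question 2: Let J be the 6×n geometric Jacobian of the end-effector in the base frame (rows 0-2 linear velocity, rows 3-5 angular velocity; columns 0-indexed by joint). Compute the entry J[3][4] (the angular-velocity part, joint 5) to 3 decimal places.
-0.500

axis z_4 = (-0.5000,-0.4330,-0.7500); lever o_n−o_4 = (-1.5000,-1.2990,-2.2500)
cross product → J_v[:, 4] = (0.0000,0.0000,-0.0000)
J_ω[:, 4] = z_4
entry J[3][4] = -0.5000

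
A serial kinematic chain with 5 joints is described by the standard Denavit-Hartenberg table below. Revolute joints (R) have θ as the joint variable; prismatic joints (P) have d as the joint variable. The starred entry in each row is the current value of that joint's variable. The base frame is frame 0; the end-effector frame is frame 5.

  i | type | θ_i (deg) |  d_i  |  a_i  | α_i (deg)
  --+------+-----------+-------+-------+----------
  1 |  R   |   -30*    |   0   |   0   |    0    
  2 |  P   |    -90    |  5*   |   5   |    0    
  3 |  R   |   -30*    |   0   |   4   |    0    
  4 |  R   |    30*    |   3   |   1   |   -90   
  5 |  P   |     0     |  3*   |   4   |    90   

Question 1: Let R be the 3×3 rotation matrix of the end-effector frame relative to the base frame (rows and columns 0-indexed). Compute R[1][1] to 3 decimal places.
-0.500

End-effector y-axis (col 1 of R) = (0.8660,-0.5000,0.0000)
R[1][1] = -0.5000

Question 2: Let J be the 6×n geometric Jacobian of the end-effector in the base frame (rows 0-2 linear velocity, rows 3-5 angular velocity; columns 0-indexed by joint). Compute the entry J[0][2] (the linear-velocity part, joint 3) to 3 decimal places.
axis z_2 = (0.0000,0.0000,1.0000); lever o_n−o_2 = (-3.3660,-7.8301,3.0000)
cross product → J_v[:, 2] = (7.8301,-3.3660,0.0000)
J_ω[:, 2] = z_2
entry J[0][2] = 7.8301

7.830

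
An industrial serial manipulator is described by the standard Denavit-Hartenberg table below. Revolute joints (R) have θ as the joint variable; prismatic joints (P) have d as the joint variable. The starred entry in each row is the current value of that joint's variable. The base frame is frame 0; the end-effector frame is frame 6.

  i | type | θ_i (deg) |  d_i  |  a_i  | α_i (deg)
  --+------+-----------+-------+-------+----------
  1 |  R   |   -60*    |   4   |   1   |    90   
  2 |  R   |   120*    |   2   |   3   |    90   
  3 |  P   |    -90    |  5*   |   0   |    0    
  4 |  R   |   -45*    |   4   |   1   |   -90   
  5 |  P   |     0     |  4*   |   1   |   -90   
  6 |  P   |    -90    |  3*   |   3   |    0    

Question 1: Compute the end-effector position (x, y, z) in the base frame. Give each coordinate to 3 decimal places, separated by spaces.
5.243 -0.354 12.660

after link 1: o_1 = (0.5000, -0.8660, 4.0000)
after link 2: o_2 = (-1.9821, -0.5670, 6.5981)
after link 3: o_3 = (0.1830, -4.3170, 9.0981)
after link 4: o_4 = (2.7042, -7.2696, 10.4857)
after link 5: o_5 = (5.2357, -4.5833, 12.3228)
after link 6: o_6 = (5.2435, -0.3541, 12.6599)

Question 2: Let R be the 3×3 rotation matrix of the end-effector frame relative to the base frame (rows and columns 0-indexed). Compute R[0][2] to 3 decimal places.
End-effector z-axis (col 2 of R) = (-0.4330,0.7500,-0.5000)
R[0][2] = -0.4330

-0.433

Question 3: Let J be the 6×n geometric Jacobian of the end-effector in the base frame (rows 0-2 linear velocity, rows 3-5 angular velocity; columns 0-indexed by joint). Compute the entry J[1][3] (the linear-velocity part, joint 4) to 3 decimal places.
axis z_3 = (0.4330,-0.7500,0.5000); lever o_n−o_3 = (5.0605,3.9629,3.5619)
cross product → J_v[:, 3] = (-4.6529,0.9879,5.5114)
J_ω[:, 3] = z_3
entry J[1][3] = 0.9879

0.988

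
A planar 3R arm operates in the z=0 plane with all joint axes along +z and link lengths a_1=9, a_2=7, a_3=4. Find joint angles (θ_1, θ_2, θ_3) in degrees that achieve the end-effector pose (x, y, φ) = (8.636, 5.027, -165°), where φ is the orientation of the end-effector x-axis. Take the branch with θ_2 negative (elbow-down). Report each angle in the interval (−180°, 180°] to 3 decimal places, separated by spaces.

wrist centre = target − a_3·(cos φ, sin φ) = (12.4997, 6.0623)
cos θ_2 = (192.9938−9²−7²)/(2·9·7) = 0.5000; θ_2 = -60.0033° (elbow-down)
β = atan2(6.0623,12.4997) = 25.8731°; ψ = atan2(-6.0624,12.4997) = -25.8736°
θ_1 = β − ψ = 51.7466°
θ_3 = φ − θ_1 − θ_2 = -156.7434° (wrapped to (-180°,180°])

51.747 -60.003 -156.743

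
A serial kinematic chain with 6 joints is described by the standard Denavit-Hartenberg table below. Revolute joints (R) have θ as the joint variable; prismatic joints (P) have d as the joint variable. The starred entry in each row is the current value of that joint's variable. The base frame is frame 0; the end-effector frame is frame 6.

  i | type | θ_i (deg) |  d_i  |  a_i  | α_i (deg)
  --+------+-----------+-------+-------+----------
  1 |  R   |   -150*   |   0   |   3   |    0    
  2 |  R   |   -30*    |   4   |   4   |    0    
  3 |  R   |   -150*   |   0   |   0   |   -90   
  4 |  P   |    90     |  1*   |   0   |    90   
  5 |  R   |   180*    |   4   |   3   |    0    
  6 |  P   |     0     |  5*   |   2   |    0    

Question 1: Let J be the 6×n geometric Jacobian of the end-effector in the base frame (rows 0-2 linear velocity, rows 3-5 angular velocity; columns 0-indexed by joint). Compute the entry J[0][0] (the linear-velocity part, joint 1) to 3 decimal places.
axis z_0 = ẑ; lever o_n−o_0 = (0.6962,3.8660,9.0000)
cross product → J_v[:, 0] = (-3.8660,0.6962,0.0000)
J_ω[:, 0] = z_0
entry J[0][0] = -3.8660

-3.866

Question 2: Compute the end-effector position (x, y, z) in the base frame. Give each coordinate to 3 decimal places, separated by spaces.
0.696 3.866 9.000

after link 1: o_1 = (-2.5981, -1.5000, 0.0000)
after link 2: o_2 = (-6.5981, -1.5000, 4.0000)
after link 3: o_3 = (-6.5981, -1.5000, 4.0000)
after link 4: o_4 = (-7.0981, -0.6340, 4.0000)
after link 5: o_5 = (-3.6340, 1.3660, 7.0000)
after link 6: o_6 = (0.6962, 3.8660, 9.0000)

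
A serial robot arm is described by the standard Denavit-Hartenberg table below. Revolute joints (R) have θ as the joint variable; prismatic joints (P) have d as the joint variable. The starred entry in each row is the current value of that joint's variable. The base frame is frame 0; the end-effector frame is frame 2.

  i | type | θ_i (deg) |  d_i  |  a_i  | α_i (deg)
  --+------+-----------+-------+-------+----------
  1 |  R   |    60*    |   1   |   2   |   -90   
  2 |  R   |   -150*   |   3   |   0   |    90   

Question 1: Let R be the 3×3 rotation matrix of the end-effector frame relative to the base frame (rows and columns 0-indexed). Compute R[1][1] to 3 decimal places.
End-effector y-axis (col 1 of R) = (-0.8660,0.5000,0.0000)
R[1][1] = 0.5000

0.500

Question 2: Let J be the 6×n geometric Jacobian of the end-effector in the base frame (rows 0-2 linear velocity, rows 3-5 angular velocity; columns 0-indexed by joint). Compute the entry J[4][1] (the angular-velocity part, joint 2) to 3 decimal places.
0.500

axis z_1 = (-0.8660,0.5000,0.0000); lever o_n−o_1 = (-2.5981,1.5000,0.0000)
cross product → J_v[:, 1] = (0.0000,0.0000,0.0000)
J_ω[:, 1] = z_1
entry J[4][1] = 0.5000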